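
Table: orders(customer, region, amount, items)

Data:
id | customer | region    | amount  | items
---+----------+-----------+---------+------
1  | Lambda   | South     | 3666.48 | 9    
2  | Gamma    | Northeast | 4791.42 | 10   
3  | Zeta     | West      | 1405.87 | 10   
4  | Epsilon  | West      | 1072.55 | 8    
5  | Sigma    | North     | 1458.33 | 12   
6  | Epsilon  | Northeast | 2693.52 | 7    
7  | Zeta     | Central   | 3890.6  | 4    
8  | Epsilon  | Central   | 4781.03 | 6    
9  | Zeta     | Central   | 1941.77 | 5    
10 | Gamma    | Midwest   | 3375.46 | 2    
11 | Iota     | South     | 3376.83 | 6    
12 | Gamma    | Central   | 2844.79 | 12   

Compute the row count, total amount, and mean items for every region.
SELECT region,
       COUNT(*) as cnt,
       SUM(amount) as total_amount,
       AVG(items) as avg_items
FROM orders
GROUP BY region

Result:
  Central: 4 records, 13458.19 total amount, 6.75 avg items
  Midwest: 1 records, 3375.46 total amount, 2.00 avg items
  North: 1 records, 1458.33 total amount, 12.00 avg items
  Northeast: 2 records, 7484.94 total amount, 8.50 avg items
  South: 2 records, 7043.31 total amount, 7.50 avg items
  West: 2 records, 2478.42 total amount, 9.00 avg items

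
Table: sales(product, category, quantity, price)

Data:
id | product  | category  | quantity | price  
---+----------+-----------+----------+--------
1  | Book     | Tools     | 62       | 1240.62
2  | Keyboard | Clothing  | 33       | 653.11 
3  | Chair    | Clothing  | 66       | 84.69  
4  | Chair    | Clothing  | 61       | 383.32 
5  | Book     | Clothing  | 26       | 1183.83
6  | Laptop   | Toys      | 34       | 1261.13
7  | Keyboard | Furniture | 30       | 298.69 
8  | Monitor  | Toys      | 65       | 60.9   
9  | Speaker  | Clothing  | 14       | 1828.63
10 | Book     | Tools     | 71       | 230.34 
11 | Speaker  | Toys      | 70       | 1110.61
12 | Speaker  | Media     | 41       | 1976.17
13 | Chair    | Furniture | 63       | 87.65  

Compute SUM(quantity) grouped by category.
SELECT category, SUM(quantity) as result
FROM sales
GROUP BY category

Result:
  Clothing: 200
  Furniture: 93
  Media: 41
  Tools: 133
  Toys: 169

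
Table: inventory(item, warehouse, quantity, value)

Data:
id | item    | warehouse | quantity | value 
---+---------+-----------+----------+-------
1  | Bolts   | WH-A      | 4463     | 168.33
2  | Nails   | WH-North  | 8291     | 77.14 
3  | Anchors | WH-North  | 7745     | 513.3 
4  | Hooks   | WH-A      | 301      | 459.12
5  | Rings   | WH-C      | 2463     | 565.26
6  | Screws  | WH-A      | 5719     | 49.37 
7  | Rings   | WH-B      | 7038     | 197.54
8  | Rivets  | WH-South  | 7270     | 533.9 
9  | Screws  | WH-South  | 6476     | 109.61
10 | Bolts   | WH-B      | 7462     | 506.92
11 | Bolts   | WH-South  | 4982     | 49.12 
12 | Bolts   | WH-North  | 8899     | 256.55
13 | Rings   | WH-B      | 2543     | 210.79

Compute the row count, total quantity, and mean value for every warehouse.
SELECT warehouse,
       COUNT(*) as cnt,
       SUM(quantity) as total_quantity,
       AVG(value) as avg_value
FROM inventory
GROUP BY warehouse

Result:
  WH-A: 3 records, 10483 total quantity, 225.61 avg value
  WH-B: 3 records, 17043 total quantity, 305.08 avg value
  WH-C: 1 records, 2463 total quantity, 565.26 avg value
  WH-North: 3 records, 24935 total quantity, 282.33 avg value
  WH-South: 3 records, 18728 total quantity, 230.88 avg value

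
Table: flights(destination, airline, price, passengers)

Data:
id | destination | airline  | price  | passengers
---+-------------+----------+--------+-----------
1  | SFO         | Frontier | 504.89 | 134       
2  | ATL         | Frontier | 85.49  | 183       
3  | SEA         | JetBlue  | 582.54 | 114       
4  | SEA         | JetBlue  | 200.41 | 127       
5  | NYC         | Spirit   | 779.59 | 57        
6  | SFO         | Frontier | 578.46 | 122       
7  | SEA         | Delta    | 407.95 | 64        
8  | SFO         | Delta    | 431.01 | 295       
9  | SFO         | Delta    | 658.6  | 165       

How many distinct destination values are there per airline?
SELECT airline, COUNT(DISTINCT destination)
FROM flights
GROUP BY airline

Result:
  Delta: 2 distinct
  Frontier: 2 distinct
  JetBlue: 1 distinct
  Spirit: 1 distinct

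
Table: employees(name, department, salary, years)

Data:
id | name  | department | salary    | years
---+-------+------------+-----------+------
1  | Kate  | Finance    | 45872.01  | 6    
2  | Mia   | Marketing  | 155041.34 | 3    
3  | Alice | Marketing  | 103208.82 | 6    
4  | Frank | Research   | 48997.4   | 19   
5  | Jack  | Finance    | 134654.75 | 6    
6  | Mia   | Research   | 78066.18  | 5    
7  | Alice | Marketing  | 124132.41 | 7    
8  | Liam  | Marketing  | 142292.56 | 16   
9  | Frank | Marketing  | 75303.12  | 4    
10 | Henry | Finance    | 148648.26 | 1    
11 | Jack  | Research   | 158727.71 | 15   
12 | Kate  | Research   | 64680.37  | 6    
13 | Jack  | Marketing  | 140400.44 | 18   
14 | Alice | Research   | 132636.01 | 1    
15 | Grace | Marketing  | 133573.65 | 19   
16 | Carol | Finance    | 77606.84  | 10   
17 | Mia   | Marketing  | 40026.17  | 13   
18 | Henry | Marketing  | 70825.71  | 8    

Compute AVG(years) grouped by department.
SELECT department, AVG(years) as result
FROM employees
GROUP BY department

Result:
  Finance: 5.75
  Marketing: 10.44
  Research: 9.20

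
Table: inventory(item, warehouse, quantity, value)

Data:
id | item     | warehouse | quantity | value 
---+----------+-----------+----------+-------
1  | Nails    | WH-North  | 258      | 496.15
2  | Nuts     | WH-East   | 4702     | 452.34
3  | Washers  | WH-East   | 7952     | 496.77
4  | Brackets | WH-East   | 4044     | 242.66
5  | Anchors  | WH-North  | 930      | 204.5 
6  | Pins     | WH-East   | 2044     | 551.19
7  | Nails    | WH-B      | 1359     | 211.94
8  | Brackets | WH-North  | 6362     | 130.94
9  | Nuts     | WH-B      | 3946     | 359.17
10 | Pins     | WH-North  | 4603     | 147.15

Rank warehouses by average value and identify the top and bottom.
SELECT warehouse, AVG(value)
FROM inventory
GROUP BY warehouse
ORDER BY AVG(value)

All groups:
  WH-North: 244.69
  WH-B: 285.56
  WH-East: 435.74

Highest: WH-East (435.74)
Lowest: WH-North (244.69)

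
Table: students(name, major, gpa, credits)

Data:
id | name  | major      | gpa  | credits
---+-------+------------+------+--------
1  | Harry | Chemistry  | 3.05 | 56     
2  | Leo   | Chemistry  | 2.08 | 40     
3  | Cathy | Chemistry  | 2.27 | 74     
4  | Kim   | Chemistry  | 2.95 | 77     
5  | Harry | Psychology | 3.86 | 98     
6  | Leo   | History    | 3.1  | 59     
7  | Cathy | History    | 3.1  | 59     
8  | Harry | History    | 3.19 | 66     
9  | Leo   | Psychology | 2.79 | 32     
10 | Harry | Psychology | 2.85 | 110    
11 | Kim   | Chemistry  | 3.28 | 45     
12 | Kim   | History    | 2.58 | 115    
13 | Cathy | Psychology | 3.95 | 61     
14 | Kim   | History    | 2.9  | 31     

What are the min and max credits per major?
SELECT major, MIN(credits), MAX(credits)
FROM students
GROUP BY major

Result:
  Chemistry: min=40, max=77
  History: min=31, max=115
  Psychology: min=32, max=110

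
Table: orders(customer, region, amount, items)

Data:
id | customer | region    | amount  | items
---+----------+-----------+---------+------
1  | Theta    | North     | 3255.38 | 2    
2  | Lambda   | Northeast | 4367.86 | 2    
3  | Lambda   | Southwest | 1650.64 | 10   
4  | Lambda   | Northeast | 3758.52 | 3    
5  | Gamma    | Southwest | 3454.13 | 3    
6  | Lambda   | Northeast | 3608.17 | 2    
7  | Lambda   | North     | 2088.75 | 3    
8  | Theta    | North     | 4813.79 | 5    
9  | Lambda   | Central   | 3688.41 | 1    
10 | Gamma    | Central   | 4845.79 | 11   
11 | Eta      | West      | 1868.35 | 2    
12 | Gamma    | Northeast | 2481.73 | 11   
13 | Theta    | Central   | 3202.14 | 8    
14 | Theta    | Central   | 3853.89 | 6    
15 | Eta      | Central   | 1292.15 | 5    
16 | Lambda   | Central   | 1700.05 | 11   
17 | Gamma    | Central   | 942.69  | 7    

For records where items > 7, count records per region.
SELECT region, COUNT(*)
FROM orders
WHERE items > 7
GROUP BY region

Note: WHERE filters rows before grouping.

Result:
  Central: 3
  Northeast: 1
  Southwest: 1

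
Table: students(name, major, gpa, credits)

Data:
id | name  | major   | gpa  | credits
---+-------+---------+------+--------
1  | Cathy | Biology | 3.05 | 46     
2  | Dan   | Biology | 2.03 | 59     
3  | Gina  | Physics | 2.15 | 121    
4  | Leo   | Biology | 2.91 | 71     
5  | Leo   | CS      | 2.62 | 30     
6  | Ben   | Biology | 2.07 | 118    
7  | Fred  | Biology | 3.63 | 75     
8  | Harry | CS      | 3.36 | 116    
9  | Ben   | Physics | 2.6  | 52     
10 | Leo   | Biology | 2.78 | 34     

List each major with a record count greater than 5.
SELECT major, COUNT(*) as cnt
FROM students
GROUP BY major
HAVING COUNT(*) > 5

Result:
  Biology: 6

Note: HAVING filters groups after aggregation, WHERE filters rows before.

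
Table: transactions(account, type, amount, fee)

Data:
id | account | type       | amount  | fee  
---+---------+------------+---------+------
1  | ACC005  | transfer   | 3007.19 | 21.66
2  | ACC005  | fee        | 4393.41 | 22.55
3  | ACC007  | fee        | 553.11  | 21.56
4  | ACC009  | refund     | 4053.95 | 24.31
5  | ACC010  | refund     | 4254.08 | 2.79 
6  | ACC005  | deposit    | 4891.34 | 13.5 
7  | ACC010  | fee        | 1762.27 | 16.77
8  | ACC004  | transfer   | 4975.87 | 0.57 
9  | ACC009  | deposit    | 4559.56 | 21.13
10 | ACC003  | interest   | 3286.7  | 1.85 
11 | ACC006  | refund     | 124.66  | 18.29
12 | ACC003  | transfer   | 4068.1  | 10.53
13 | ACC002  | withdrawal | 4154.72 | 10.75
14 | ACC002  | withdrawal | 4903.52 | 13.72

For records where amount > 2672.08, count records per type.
SELECT type, COUNT(*)
FROM transactions
WHERE amount > 2672.08
GROUP BY type

Note: WHERE filters rows before grouping.

Result:
  deposit: 2
  fee: 1
  interest: 1
  refund: 2
  transfer: 3
  withdrawal: 2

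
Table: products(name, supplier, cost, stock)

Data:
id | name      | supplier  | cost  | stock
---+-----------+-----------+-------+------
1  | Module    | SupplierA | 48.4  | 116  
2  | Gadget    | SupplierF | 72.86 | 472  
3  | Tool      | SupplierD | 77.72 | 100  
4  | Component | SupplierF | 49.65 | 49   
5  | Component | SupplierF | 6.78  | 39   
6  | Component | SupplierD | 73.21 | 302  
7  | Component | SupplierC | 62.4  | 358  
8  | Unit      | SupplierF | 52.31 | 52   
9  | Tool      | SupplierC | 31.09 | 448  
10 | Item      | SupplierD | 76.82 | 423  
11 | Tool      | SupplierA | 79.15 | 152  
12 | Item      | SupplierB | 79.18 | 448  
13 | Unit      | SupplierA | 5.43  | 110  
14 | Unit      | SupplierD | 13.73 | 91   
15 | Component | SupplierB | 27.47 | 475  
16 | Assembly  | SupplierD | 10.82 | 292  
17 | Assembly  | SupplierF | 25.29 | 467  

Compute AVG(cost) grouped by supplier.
SELECT supplier, AVG(cost) as result
FROM products
GROUP BY supplier

Result:
  SupplierA: 44.33
  SupplierB: 53.33
  SupplierC: 46.75
  SupplierD: 50.46
  SupplierF: 41.38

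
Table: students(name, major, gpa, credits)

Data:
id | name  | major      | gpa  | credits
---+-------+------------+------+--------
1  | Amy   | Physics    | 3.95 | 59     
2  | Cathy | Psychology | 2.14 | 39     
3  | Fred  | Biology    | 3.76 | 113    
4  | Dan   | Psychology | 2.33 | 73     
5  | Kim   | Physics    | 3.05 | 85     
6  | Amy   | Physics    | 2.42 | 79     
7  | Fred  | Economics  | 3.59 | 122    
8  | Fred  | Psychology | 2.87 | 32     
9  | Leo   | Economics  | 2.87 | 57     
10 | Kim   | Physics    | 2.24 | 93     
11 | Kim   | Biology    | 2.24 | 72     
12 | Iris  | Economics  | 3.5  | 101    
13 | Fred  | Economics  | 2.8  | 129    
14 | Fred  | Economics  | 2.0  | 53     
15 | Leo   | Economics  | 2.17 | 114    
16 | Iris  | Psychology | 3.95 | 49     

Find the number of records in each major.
SELECT major, COUNT(*) as count
FROM students
GROUP BY major

Result:
  Biology: 2
  Economics: 6
  Physics: 4
  Psychology: 4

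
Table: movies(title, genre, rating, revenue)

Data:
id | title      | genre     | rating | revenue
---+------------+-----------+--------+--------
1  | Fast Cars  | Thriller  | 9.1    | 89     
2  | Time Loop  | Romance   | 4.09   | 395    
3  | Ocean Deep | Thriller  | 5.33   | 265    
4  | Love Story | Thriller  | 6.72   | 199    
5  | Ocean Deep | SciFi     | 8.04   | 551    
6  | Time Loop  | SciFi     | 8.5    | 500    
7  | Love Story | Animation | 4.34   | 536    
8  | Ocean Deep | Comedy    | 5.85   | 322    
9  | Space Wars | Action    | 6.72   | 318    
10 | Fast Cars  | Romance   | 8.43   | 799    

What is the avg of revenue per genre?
SELECT genre, AVG(revenue) as result
FROM movies
GROUP BY genre

Result:
  Action: 318.00
  Animation: 536.00
  Comedy: 322.00
  Romance: 597.00
  SciFi: 525.50
  Thriller: 184.33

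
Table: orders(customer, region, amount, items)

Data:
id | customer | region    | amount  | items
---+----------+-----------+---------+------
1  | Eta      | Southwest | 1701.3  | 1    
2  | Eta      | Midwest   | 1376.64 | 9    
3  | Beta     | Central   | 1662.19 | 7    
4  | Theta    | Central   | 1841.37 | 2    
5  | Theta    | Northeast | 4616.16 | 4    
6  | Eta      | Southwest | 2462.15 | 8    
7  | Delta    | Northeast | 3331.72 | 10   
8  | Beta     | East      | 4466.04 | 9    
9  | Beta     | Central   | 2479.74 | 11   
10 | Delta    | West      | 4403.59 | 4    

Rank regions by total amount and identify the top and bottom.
SELECT region, SUM(amount)
FROM orders
GROUP BY region
ORDER BY SUM(amount)

All groups:
  Midwest: 1376.64
  Southwest: 4163.45
  West: 4403.59
  East: 4466.04
  Central: 5983.30
  Northeast: 7947.88

Highest: Northeast (7947.88)
Lowest: Midwest (1376.64)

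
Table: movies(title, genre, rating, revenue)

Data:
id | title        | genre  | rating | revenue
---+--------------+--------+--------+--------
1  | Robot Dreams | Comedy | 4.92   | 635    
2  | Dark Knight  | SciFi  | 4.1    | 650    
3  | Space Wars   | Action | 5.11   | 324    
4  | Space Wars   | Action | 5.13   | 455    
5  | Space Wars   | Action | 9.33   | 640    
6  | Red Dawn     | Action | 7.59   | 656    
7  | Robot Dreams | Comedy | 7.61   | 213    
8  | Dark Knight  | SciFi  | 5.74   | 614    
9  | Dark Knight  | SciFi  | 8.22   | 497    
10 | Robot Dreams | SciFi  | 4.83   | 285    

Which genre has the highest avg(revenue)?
SELECT genre, AVG(revenue) as val
FROM movies
GROUP BY genre
ORDER BY val DESC
LIMIT 1

Result: Action with avg(revenue) = 518.75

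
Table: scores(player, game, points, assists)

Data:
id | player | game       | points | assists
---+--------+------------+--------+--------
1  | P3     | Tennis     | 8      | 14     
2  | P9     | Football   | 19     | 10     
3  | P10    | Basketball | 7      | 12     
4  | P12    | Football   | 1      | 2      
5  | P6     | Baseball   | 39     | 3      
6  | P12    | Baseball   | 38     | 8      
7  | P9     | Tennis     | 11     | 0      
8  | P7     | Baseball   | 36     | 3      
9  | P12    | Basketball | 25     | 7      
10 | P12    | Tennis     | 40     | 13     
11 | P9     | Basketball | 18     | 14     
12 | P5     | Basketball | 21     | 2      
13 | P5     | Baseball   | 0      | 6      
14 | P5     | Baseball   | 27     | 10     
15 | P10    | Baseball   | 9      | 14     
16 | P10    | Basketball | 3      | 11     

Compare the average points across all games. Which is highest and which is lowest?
SELECT game, AVG(points)
FROM scores
GROUP BY game
ORDER BY AVG(points)

All groups:
  Football: 10.00
  Basketball: 14.80
  Tennis: 19.67
  Baseball: 24.83

Highest: Baseball (24.83)
Lowest: Football (10.00)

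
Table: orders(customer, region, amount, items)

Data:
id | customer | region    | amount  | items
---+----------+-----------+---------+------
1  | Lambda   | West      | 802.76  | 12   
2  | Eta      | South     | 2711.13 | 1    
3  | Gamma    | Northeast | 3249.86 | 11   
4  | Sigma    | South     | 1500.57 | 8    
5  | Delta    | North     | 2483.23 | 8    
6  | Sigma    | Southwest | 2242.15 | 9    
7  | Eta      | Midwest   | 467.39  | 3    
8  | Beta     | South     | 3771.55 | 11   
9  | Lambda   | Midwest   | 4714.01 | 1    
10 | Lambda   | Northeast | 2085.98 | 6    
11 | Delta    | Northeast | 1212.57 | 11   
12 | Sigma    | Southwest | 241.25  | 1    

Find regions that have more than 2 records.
SELECT region, COUNT(*) as cnt
FROM orders
GROUP BY region
HAVING COUNT(*) > 2

Result:
  Northeast: 3
  South: 3

Note: HAVING filters groups after aggregation, WHERE filters rows before.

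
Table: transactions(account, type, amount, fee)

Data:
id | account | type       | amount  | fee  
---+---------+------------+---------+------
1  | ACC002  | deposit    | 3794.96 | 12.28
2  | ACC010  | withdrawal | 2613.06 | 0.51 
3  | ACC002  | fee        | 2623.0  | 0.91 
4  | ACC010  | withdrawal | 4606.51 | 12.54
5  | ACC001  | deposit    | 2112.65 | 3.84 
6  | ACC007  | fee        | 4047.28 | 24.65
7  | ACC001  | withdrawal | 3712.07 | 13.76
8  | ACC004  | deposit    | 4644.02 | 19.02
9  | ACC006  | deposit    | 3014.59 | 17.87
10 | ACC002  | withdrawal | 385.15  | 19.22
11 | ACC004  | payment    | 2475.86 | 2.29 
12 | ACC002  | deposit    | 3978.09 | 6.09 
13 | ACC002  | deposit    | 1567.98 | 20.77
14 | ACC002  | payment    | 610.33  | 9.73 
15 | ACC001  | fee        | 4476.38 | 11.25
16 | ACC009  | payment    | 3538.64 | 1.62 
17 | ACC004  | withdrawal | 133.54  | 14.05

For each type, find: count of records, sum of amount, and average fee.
SELECT type,
       COUNT(*) as cnt,
       SUM(amount) as total_amount,
       AVG(fee) as avg_fee
FROM transactions
GROUP BY type

Result:
  deposit: 6 records, 19112.29 total amount, 13.31 avg fee
  fee: 3 records, 11146.66 total amount, 12.27 avg fee
  payment: 3 records, 6624.83 total amount, 4.55 avg fee
  withdrawal: 5 records, 11450.33 total amount, 12.02 avg fee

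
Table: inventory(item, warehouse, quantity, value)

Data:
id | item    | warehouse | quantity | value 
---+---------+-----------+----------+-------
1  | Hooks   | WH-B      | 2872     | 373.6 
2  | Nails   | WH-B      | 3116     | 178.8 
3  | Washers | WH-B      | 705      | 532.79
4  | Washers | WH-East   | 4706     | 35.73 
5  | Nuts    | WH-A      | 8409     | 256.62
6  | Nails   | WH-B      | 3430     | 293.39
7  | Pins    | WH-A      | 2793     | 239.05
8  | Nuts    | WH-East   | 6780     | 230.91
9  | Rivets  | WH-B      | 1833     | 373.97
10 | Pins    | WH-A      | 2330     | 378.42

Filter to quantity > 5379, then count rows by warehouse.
SELECT warehouse, COUNT(*)
FROM inventory
WHERE quantity > 5379
GROUP BY warehouse

Note: WHERE filters rows before grouping.

Result:
  WH-A: 1
  WH-East: 1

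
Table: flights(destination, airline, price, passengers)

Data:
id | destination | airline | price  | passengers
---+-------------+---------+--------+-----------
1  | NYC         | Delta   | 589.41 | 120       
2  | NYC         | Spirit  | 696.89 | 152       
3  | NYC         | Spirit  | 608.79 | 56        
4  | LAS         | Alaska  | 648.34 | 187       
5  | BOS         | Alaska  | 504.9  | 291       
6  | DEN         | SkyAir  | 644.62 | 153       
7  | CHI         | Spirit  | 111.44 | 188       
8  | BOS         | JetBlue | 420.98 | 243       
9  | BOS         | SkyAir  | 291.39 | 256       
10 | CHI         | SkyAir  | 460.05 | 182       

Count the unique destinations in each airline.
SELECT airline, COUNT(DISTINCT destination)
FROM flights
GROUP BY airline

Result:
  Alaska: 2 distinct
  Delta: 1 distinct
  JetBlue: 1 distinct
  SkyAir: 3 distinct
  Spirit: 2 distinct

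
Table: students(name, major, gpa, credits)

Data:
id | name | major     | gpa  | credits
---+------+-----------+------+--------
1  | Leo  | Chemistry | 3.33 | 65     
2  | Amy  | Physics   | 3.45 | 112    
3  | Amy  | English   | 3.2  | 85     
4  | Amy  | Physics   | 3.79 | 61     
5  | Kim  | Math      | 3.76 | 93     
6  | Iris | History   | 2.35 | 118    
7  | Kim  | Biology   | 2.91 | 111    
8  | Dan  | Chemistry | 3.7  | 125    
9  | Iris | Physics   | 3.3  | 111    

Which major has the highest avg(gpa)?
SELECT major, AVG(gpa) as val
FROM students
GROUP BY major
ORDER BY val DESC
LIMIT 1

Result: Math with avg(gpa) = 3.76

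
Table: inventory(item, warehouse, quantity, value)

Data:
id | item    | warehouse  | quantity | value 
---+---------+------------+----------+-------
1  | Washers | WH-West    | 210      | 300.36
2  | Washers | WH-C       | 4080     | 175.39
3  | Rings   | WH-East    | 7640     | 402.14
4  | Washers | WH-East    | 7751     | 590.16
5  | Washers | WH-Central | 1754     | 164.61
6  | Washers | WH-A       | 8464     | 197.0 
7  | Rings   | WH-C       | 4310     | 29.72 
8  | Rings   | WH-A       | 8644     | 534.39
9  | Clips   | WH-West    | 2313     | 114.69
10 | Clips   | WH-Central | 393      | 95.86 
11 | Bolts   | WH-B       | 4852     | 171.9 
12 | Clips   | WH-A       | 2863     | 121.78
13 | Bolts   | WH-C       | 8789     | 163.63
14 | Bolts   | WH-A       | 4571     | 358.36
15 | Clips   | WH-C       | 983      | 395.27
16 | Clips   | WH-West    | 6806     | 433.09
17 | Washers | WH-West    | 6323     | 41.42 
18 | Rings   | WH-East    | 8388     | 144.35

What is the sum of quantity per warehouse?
SELECT warehouse, SUM(quantity) as result
FROM inventory
GROUP BY warehouse

Result:
  WH-A: 24542
  WH-B: 4852
  WH-C: 18162
  WH-Central: 2147
  WH-East: 23779
  WH-West: 15652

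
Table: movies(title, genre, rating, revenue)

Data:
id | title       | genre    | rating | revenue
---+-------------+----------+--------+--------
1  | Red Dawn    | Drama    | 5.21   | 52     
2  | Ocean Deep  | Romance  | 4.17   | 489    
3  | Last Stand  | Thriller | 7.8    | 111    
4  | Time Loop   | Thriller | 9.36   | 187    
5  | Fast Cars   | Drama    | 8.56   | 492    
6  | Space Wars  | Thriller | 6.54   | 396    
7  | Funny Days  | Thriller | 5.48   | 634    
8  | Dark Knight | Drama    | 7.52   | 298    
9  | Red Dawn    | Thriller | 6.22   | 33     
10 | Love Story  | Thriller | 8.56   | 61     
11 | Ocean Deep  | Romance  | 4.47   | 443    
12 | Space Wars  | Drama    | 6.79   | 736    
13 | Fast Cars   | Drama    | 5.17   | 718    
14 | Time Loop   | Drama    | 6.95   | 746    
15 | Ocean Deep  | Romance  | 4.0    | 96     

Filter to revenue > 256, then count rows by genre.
SELECT genre, COUNT(*)
FROM movies
WHERE revenue > 256
GROUP BY genre

Note: WHERE filters rows before grouping.

Result:
  Drama: 5
  Romance: 2
  Thriller: 2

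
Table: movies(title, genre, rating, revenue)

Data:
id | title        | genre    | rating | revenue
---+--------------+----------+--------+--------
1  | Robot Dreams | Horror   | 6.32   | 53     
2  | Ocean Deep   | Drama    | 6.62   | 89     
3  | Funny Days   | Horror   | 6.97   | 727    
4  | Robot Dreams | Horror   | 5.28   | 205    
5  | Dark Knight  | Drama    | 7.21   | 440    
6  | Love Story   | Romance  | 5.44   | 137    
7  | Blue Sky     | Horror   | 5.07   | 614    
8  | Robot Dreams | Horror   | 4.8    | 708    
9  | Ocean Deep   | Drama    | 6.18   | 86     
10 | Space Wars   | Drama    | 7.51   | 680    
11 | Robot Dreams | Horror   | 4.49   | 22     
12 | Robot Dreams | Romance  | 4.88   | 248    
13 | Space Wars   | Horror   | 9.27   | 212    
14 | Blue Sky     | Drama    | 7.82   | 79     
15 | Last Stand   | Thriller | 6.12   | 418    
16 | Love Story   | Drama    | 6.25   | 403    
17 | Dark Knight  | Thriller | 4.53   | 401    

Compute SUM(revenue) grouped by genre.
SELECT genre, SUM(revenue) as result
FROM movies
GROUP BY genre

Result:
  Drama: 1777
  Horror: 2541
  Romance: 385
  Thriller: 819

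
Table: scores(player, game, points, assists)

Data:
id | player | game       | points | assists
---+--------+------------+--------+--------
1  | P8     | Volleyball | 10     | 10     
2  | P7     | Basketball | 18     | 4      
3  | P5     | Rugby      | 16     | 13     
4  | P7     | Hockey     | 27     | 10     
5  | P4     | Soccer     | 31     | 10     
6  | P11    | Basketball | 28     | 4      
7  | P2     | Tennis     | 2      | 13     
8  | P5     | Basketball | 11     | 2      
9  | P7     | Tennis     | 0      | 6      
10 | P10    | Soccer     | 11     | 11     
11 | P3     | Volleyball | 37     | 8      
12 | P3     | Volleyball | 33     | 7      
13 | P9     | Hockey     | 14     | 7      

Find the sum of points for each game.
SELECT game, SUM(points) as result
FROM scores
GROUP BY game

Result:
  Basketball: 57
  Hockey: 41
  Rugby: 16
  Soccer: 42
  Tennis: 2
  Volleyball: 80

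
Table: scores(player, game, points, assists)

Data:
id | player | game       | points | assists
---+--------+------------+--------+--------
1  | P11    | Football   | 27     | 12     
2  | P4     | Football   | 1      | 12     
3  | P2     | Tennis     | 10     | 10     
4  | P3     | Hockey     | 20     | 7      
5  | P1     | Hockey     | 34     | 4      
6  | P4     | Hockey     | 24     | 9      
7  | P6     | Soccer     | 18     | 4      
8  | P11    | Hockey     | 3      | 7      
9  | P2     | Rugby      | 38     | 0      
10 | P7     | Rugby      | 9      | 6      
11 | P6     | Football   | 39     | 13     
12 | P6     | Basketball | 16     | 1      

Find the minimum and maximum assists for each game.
SELECT game, MIN(assists), MAX(assists)
FROM scores
GROUP BY game

Result:
  Basketball: min=1, max=1
  Football: min=12, max=13
  Hockey: min=4, max=9
  Rugby: min=0, max=6
  Soccer: min=4, max=4
  Tennis: min=10, max=10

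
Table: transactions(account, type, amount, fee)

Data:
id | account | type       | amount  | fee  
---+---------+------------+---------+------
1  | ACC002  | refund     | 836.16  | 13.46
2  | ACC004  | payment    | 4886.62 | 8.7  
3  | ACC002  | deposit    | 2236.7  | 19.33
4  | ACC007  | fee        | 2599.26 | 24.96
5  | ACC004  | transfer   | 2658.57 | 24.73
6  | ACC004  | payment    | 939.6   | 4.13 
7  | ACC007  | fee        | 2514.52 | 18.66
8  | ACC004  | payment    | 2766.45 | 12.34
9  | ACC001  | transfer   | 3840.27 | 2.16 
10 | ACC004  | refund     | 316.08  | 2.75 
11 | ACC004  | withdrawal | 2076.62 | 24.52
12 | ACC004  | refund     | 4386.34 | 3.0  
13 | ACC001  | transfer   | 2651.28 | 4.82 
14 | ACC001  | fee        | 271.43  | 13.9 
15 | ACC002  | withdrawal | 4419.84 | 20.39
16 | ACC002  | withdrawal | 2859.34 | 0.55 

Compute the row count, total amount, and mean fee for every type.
SELECT type,
       COUNT(*) as cnt,
       SUM(amount) as total_amount,
       AVG(fee) as avg_fee
FROM transactions
GROUP BY type

Result:
  deposit: 1 records, 2236.70 total amount, 19.33 avg fee
  fee: 3 records, 5385.21 total amount, 19.17 avg fee
  payment: 3 records, 8592.67 total amount, 8.39 avg fee
  refund: 3 records, 5538.58 total amount, 6.40 avg fee
  transfer: 3 records, 9150.12 total amount, 10.57 avg fee
  withdrawal: 3 records, 9355.80 total amount, 15.15 avg fee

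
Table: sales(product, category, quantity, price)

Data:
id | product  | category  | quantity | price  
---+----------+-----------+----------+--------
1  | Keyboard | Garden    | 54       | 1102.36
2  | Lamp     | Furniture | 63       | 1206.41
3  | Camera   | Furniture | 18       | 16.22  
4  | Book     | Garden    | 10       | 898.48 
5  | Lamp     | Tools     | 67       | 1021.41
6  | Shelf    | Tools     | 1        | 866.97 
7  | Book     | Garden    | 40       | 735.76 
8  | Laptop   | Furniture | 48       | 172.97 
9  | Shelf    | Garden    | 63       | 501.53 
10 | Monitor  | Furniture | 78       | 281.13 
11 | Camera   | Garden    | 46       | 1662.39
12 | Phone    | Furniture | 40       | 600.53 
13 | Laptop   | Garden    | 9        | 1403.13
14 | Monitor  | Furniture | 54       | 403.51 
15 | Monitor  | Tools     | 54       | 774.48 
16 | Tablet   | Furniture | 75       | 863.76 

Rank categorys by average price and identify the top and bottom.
SELECT category, AVG(price)
FROM sales
GROUP BY category
ORDER BY AVG(price)

All groups:
  Furniture: 506.36
  Tools: 887.62
  Garden: 1050.61

Highest: Garden (1050.61)
Lowest: Furniture (506.36)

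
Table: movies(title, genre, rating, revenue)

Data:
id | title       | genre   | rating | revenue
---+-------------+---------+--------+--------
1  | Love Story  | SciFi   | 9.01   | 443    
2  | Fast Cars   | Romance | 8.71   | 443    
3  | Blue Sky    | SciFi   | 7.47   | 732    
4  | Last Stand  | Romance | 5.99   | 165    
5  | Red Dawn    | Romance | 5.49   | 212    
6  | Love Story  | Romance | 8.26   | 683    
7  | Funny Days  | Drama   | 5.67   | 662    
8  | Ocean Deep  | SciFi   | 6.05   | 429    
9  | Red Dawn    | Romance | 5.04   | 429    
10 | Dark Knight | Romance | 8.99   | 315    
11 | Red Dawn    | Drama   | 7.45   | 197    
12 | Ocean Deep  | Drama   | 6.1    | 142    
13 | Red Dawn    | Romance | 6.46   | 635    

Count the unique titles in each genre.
SELECT genre, COUNT(DISTINCT title)
FROM movies
GROUP BY genre

Result:
  Drama: 3 distinct
  Romance: 5 distinct
  SciFi: 3 distinct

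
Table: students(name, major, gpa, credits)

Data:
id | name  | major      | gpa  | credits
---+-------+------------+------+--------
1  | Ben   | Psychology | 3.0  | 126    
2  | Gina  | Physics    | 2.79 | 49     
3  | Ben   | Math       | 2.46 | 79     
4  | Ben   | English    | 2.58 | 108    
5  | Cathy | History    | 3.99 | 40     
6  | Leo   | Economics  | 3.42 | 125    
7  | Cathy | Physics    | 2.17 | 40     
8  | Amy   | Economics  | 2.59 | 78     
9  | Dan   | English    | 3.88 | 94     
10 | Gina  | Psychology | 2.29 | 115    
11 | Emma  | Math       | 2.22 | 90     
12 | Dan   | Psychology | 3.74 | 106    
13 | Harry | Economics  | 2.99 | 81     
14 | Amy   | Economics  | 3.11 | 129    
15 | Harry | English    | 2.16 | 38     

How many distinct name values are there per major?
SELECT major, COUNT(DISTINCT name)
FROM students
GROUP BY major

Result:
  Economics: 3 distinct
  English: 3 distinct
  History: 1 distinct
  Math: 2 distinct
  Physics: 2 distinct
  Psychology: 3 distinct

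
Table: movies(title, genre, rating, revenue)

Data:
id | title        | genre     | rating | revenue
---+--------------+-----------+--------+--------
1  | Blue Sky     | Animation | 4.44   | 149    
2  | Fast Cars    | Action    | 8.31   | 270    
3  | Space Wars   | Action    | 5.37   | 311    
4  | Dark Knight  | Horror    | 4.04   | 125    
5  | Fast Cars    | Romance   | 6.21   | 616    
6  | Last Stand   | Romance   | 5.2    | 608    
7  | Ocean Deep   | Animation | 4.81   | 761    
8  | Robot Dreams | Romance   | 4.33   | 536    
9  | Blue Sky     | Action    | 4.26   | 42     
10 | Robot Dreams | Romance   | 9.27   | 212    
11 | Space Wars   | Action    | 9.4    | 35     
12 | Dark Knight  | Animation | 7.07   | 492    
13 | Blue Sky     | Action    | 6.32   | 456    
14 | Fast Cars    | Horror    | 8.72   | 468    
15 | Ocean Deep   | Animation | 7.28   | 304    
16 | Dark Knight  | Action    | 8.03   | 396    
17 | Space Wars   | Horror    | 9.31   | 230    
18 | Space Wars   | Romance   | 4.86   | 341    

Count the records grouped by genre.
SELECT genre, COUNT(*) as count
FROM movies
GROUP BY genre

Result:
  Action: 6
  Animation: 4
  Horror: 3
  Romance: 5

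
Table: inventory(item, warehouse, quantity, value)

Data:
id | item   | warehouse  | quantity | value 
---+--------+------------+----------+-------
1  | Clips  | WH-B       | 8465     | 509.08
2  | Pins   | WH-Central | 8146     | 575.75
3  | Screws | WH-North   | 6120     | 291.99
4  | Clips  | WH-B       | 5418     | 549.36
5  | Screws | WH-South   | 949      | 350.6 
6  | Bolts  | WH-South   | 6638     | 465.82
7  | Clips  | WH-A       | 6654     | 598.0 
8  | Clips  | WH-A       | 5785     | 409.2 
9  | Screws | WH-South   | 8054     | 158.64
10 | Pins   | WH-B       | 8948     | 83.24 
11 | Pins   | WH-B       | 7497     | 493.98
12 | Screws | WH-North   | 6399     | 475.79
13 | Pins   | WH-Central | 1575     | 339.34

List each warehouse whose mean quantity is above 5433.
SELECT warehouse, AVG(quantity)
FROM inventory
GROUP BY warehouse
HAVING AVG(quantity) > 5433

Result:
  WH-A: avg=6219.50
  WH-B: avg=7582.00
  WH-North: avg=6259.50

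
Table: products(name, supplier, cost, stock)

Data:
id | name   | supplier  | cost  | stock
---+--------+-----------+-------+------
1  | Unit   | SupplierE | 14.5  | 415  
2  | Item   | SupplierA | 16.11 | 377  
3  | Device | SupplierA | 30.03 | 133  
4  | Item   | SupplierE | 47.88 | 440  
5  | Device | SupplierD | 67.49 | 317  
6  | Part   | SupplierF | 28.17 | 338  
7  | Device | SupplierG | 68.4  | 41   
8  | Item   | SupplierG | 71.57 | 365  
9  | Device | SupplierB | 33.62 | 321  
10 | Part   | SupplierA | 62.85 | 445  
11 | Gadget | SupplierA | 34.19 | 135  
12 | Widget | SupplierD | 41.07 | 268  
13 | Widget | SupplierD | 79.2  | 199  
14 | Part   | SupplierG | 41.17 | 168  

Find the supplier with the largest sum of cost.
SELECT supplier, SUM(cost) as val
FROM products
GROUP BY supplier
ORDER BY val DESC
LIMIT 1

Result: SupplierD with sum(cost) = 187.76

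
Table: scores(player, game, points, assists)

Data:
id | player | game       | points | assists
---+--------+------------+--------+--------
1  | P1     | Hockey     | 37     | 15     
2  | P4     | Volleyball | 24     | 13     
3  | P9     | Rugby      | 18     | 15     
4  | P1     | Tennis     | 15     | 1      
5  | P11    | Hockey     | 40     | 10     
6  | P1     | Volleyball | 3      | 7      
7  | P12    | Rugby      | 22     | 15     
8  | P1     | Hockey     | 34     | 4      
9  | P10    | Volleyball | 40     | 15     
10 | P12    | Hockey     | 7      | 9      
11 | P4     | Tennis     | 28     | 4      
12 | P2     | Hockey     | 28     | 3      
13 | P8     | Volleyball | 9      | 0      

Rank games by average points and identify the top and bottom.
SELECT game, AVG(points)
FROM scores
GROUP BY game
ORDER BY AVG(points)

All groups:
  Volleyball: 19.00
  Rugby: 20.00
  Tennis: 21.50
  Hockey: 29.20

Highest: Hockey (29.20)
Lowest: Volleyball (19.00)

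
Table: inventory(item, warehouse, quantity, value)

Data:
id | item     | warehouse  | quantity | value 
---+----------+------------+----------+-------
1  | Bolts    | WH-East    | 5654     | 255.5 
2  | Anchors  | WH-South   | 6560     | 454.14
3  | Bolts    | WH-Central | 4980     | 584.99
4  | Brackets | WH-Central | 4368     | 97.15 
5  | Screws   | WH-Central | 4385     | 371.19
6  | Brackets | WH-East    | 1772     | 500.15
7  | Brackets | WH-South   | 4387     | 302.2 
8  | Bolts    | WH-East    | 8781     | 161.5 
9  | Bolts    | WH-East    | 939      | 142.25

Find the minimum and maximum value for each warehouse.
SELECT warehouse, MIN(value), MAX(value)
FROM inventory
GROUP BY warehouse

Result:
  WH-Central: min=97.15, max=584.99
  WH-East: min=142.25, max=500.15
  WH-South: min=302.20, max=454.14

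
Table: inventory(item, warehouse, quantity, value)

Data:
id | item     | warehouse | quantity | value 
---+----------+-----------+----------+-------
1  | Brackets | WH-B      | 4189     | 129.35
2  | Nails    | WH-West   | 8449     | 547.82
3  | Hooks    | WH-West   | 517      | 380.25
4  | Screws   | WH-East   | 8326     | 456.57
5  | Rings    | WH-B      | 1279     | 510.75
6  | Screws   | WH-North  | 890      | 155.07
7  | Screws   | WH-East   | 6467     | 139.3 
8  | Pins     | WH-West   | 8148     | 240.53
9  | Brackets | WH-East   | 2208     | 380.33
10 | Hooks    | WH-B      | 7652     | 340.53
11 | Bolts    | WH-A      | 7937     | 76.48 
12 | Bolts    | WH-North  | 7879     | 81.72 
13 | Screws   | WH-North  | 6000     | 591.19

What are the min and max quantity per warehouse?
SELECT warehouse, MIN(quantity), MAX(quantity)
FROM inventory
GROUP BY warehouse

Result:
  WH-A: min=7937, max=7937
  WH-B: min=1279, max=7652
  WH-East: min=2208, max=8326
  WH-North: min=890, max=7879
  WH-West: min=517, max=8449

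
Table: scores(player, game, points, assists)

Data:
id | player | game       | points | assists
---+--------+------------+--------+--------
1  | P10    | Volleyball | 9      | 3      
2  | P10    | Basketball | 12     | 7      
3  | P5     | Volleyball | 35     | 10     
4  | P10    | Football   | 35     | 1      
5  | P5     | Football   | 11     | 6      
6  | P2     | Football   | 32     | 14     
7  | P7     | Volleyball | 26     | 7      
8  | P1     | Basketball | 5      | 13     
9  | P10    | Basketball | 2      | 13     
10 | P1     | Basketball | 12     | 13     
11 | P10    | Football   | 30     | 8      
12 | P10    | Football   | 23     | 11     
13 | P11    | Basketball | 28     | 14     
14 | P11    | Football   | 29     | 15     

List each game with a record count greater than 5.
SELECT game, COUNT(*) as cnt
FROM scores
GROUP BY game
HAVING COUNT(*) > 5

Result:
  Football: 6

Note: HAVING filters groups after aggregation, WHERE filters rows before.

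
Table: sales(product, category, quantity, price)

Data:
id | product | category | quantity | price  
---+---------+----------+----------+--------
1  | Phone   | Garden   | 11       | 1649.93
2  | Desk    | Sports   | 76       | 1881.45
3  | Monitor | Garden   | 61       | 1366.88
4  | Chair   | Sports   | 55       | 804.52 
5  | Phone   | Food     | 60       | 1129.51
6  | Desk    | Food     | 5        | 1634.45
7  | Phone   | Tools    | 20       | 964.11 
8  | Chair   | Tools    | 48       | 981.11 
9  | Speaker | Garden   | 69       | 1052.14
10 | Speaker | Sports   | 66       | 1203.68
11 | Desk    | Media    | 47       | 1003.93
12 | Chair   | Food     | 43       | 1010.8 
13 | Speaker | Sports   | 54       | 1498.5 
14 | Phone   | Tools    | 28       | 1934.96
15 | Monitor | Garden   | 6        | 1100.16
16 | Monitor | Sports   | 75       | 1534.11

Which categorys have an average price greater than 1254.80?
SELECT category, AVG(price)
FROM sales
GROUP BY category
HAVING AVG(price) > 1254.80

Result:
  Food: avg=1258.25
  Garden: avg=1292.28
  Sports: avg=1384.45
  Tools: avg=1293.39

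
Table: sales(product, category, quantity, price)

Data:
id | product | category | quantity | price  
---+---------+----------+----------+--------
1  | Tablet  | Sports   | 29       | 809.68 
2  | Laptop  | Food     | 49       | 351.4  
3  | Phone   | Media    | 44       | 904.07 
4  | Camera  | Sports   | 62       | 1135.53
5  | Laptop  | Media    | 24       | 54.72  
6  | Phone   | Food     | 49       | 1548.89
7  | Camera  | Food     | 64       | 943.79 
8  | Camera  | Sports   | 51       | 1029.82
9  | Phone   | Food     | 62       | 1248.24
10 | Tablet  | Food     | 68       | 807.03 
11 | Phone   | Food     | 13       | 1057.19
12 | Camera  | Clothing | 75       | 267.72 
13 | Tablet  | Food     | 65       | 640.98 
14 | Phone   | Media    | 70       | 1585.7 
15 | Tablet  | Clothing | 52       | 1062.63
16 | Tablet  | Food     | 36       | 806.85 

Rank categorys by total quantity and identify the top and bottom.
SELECT category, SUM(quantity)
FROM sales
GROUP BY category
ORDER BY SUM(quantity)

All groups:
  Clothing: 127
  Media: 138
  Sports: 142
  Food: 406

Highest: Food (406)
Lowest: Clothing (127)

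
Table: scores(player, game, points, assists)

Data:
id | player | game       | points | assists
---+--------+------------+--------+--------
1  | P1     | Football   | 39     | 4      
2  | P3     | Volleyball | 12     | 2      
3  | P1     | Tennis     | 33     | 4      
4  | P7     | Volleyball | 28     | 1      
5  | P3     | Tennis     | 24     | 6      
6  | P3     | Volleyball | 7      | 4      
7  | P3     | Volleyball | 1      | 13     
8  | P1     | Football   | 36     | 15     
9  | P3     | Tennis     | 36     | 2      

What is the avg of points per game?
SELECT game, AVG(points) as result
FROM scores
GROUP BY game

Result:
  Football: 37.50
  Tennis: 31.00
  Volleyball: 12.00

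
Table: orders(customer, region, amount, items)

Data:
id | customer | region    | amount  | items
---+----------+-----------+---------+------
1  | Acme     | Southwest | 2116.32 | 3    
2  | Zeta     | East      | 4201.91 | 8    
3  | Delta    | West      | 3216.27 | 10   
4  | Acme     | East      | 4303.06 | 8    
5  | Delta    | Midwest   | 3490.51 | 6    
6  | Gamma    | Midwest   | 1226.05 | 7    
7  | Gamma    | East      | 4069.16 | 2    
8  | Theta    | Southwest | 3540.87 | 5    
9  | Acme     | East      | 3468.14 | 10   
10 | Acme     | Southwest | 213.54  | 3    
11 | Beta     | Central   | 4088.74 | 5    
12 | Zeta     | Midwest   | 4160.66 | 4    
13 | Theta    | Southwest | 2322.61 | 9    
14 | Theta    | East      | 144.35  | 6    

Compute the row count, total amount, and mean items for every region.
SELECT region,
       COUNT(*) as cnt,
       SUM(amount) as total_amount,
       AVG(items) as avg_items
FROM orders
GROUP BY region

Result:
  Central: 1 records, 4088.74 total amount, 5.00 avg items
  East: 5 records, 16186.62 total amount, 6.80 avg items
  Midwest: 3 records, 8877.22 total amount, 5.67 avg items
  Southwest: 4 records, 8193.34 total amount, 5.00 avg items
  West: 1 records, 3216.27 total amount, 10.00 avg items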